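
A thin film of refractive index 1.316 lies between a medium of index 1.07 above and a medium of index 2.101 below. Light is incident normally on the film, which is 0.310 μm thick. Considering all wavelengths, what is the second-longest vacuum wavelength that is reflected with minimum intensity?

544 nm

Top surface (1.07 → 1.316): reflection off a higher-index medium gives a half-wave phase shift.
Bottom surface (1.316 → 2.101): reflection off a higher-index medium gives a half-wave phase shift.
Zero or two π shifts → no net half-wave offset.
So the condition for destructive reflection is 2 n t = (m + ½) λ.
λ = 2 n t / (m + ½). The second-longest wavelength is m = 1: λ = 2 × 1.316 × 310 / 1.50 = 544 nm.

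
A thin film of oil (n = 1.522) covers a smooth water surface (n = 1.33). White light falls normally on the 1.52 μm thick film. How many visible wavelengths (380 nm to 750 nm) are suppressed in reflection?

At the upper boundary (n = 1.0 to n = 1.522) the reflected ray undergoes a half-wave phase shift.
Ray reflecting at the bottom interface goes from n = 1.522 toward n = 1.33: no phase shift.
Net: one phase inversion between the two reflected rays.
So the condition for destructive reflection is 2 n t = m λ.
λ = 2 n t / m = 4627 / m nm.
m=6: 771 nm (IR); m=7: 661 nm (visible); m=8: 578 nm (visible); m=9: 514 nm (visible); m=10: 463 nm (visible); m=11: 421 nm (visible); m=12: 386 nm (visible); m=13: 356 nm (UV).

6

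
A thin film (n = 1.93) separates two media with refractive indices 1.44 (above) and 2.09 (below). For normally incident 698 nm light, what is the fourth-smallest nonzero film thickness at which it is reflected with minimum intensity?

Ray reflecting at the top interface goes from n = 1.44 toward n = 1.93: a half-wave phase shift.
At the lower boundary (n = 1.93 to n = 2.09) the reflected ray undergoes a half-wave phase shift.
Net: no relative phase inversion (both shifts match).
With no net inversion, destructive interference in reflection requires 2 n t = (m + ½) λ.
The fourth-smallest nonzero thickness corresponds to m = 3: t = (m + ½) λ / (2 n) = 3.50 × 698 / (2 × 1.93) = 633 nm.

633 nm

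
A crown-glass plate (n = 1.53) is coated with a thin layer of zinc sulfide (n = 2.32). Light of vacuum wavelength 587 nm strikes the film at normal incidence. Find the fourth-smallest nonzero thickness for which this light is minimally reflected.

506 nm

Ray reflecting at the top interface goes from n = 1.0 toward n = 2.32: a half-wave phase shift.
Bottom surface (2.32 → 1.53): reflection off a lower-index medium gives no phase shift.
Net: one phase inversion between the two reflected rays.
So the condition for destructive reflection is 2 n t = m λ.
The fourth-smallest nonzero thickness corresponds to m = 4: t = m λ / (2 n) = 4.00 × 587 / (2 × 2.32) = 506 nm.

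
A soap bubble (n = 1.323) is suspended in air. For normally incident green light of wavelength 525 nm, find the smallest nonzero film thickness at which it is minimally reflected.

At the upper boundary (n = 1.0 to n = 1.323) the reflected ray undergoes a half-wave phase shift.
At the lower boundary (n = 1.323 to n = 1.0) the reflected ray undergoes no phase shift.
The two reflections differ by half a wavelength.
For dark reflection here: 2 n t = m λ.
Minimum nonzero at m = 1: t = λ / (2 n) = 525 / (2 × 1.323) = 198 nm.

198 nm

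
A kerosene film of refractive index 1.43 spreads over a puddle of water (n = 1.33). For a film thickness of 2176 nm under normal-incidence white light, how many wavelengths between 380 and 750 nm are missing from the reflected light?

At the upper boundary (n = 1.0 to n = 1.43) the reflected ray undergoes a half-wave phase shift.
Bottom surface (1.43 → 1.33): reflection off a lower-index medium gives no phase shift.
The two reflections differ by half a wavelength.
For minimum reflection here: 2 n t = m λ.
λ = 2 n t / m = 6223 / m nm.
m=8: 778 nm (IR); m=9: 691 nm (visible); m=10: 622 nm (visible); m=11: 566 nm (visible); m=12: 519 nm (visible); m=13: 479 nm (visible); m=14: 445 nm (visible); m=15: 415 nm (visible); m=16: 389 nm (visible); m=17: 366 nm (UV).

8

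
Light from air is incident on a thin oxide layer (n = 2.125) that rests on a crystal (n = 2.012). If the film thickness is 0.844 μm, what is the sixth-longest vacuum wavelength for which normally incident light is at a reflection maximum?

652 nm

Top surface (1.0 → 2.125): reflection off a higher-index medium gives a half-wave phase shift.
Bottom surface (2.125 → 2.012): reflection off a lower-index medium gives no phase shift.
The two reflections differ by half a wavelength.
For maximum reflection here: 2 n t = (m + ½) λ.
λ = 2 n t / (m + ½). The sixth-longest wavelength is m = 5: λ = 2 × 2.125 × 844 / 5.50 = 652 nm.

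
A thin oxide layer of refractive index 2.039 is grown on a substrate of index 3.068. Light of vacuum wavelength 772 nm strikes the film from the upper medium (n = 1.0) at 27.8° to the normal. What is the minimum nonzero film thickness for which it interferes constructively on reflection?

194 nm

Top surface (1.0 → 2.039): reflection off a higher-index medium gives a half-wave phase shift.
At the lower boundary (n = 2.039 to n = 3.068) the reflected ray undergoes a half-wave phase shift.
The two reflections carry the same phase change, so no net offset.
With no net inversion, constructive interference in reflection requires 2 n t cos θ_r = m λ.
Snell's law: 1.0 sin 27.8° = 2.039 sin θ_r → sin θ_r = 0.229, cos θ_r = 0.973.
Minimum nonzero at m = 1: t = λ / (2 n cos θ_r) = 772 / (2 × 2.039 × 0.973) = 194 nm.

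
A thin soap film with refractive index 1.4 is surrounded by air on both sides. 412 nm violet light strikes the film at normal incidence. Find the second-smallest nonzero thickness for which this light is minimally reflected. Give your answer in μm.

0.294 μm

Ray reflecting at the top interface goes from n = 1.0 toward n = 1.4: a half-wave phase shift.
Ray reflecting at the bottom interface goes from n = 1.4 toward n = 1.0: no phase shift.
The two reflections differ by half a wavelength.
So the condition for destructive reflection is 2 n t = m λ.
The second-smallest nonzero thickness corresponds to m = 2: t = m λ / (2 n) = 2.00 × 412 / (2 × 1.4) = 294 nm.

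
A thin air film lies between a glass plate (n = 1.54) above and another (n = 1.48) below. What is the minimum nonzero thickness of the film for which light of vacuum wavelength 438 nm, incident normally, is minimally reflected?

At the upper boundary (n = 1.54 to n = 1.0) the reflected ray undergoes no phase shift.
Bottom surface (1.0 → 1.48): reflection off a higher-index medium gives a half-wave phase shift.
Exactly one π shift → a net half-wave offset.
With one net inversion, destructive interference in reflection requires 2 n t = m λ.
Minimum nonzero at m = 1: t = λ / (2 n) = 438 / (2 × 1.0) = 219 nm.

219 nm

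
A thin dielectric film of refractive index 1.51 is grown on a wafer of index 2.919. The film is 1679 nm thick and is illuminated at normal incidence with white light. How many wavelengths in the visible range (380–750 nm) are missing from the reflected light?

6

Top surface (1.0 → 1.51): reflection off a higher-index medium gives a half-wave phase shift.
At the lower boundary (n = 1.51 to n = 2.919) the reflected ray undergoes a half-wave phase shift.
Zero or two π shifts → no net half-wave offset.
With no net inversion, destructive interference in reflection requires 2 n t = (m + ½) λ.
λ = 2 n t / (m + ½) = 5071 / (m + ½) nm.
m=6: 780 nm (IR); m=7: 676 nm (visible); m=8: 597 nm (visible); m=9: 534 nm (visible); m=10: 483 nm (visible); m=11: 441 nm (visible); m=12: 406 nm (visible); m=13: 376 nm (UV).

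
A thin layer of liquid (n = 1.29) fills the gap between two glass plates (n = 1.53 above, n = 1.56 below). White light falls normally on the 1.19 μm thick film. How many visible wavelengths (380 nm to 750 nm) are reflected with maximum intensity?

At the upper boundary (n = 1.53 to n = 1.29) the reflected ray undergoes no phase shift.
At the lower boundary (n = 1.29 to n = 1.56) the reflected ray undergoes a half-wave phase shift.
The two reflections differ by half a wavelength.
With one net inversion, constructive interference in reflection requires 2 n t = (m + ½) λ.
λ = 2 n t / (m + ½) = 3070 / (m + ½) nm.
m=3: 877 nm (IR); m=4: 682 nm (visible); m=5: 558 nm (visible); m=6: 472 nm (visible); m=7: 409 nm (visible); m=8: 361 nm (UV).

4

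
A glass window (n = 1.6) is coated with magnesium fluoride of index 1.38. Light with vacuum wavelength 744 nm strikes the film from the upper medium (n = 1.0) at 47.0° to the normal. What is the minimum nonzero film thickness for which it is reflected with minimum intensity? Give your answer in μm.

0.159 μm

Ray reflecting at the top interface goes from n = 1.0 toward n = 1.38: a half-wave phase shift.
Ray reflecting at the bottom interface goes from n = 1.38 toward n = 1.6: a half-wave phase shift.
Net: no relative phase inversion (both shifts match).
So the condition for destructive reflection is 2 n t cos θ_r = (m + ½) λ.
Snell's law: 1.0 sin 47.0° = 1.38 sin θ_r → sin θ_r = 0.530, cos θ_r = 0.848.
Minimum at m = 0: t = λ / (4 n cos θ_r) = 744 / (4 × 1.38 × 0.848) = 159 nm.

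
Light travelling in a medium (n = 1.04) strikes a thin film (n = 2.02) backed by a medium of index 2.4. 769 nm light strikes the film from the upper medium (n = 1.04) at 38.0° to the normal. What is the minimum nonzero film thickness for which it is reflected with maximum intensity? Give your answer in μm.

Ray reflecting at the top interface goes from n = 1.04 toward n = 2.02: a half-wave phase shift.
Ray reflecting at the bottom interface goes from n = 2.02 toward n = 2.4: a half-wave phase shift.
Net: no relative phase inversion (both shifts match).
With no net inversion, constructive interference in reflection requires 2 n t cos θ_r = m λ.
Snell's law: 1.04 sin 38.0° = 2.02 sin θ_r → sin θ_r = 0.317, cos θ_r = 0.948.
Minimum nonzero at m = 1: t = λ / (2 n cos θ_r) = 769 / (2 × 2.02 × 0.948) = 201 nm.

0.201 μm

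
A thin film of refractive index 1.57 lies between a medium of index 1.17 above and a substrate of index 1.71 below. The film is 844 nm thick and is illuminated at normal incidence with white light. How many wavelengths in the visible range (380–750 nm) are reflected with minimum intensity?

3

Top surface (1.17 → 1.57): reflection off a higher-index medium gives a half-wave phase shift.
Bottom surface (1.57 → 1.71): reflection off a higher-index medium gives a half-wave phase shift.
Zero or two π shifts → no net half-wave offset.
For weak reflection here: 2 n t = (m + ½) λ.
λ = 2 n t / (m + ½) = 2650 / (m + ½) nm.
m=3: 757 nm (IR); m=4: 589 nm (visible); m=5: 482 nm (visible); m=6: 408 nm (visible); m=7: 353 nm (UV).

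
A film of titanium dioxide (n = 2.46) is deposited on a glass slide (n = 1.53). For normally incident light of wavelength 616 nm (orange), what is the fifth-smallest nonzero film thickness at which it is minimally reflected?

626 nm

At the upper boundary (n = 1.0 to n = 2.46) the reflected ray undergoes a half-wave phase shift.
Bottom surface (2.46 → 1.53): reflection off a lower-index medium gives no phase shift.
The two reflections differ by half a wavelength.
So the condition for destructive reflection is 2 n t = m λ.
The fifth-smallest nonzero thickness corresponds to m = 5: t = m λ / (2 n) = 5.00 × 616 / (2 × 2.46) = 626 nm.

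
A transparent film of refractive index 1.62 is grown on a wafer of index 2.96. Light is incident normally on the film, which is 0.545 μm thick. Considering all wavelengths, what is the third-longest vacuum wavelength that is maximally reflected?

At the upper boundary (n = 1.0 to n = 1.62) the reflected ray undergoes a half-wave phase shift.
At the lower boundary (n = 1.62 to n = 2.96) the reflected ray undergoes a half-wave phase shift.
The two reflections carry the same phase change, so no net offset.
With no net inversion, constructive interference in reflection requires 2 n t = m λ.
λ = 2 n t / m. The third-longest wavelength is m = 3: λ = 2 × 1.62 × 545 / 3.00 = 589 nm.

589 nm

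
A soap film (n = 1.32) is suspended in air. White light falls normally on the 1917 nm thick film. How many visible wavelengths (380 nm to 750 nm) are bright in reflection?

Ray reflecting at the top interface goes from n = 1.0 toward n = 1.32: a half-wave phase shift.
Ray reflecting at the bottom interface goes from n = 1.32 toward n = 1.0: no phase shift.
Net: one phase inversion between the two reflected rays.
With one net inversion, constructive interference in reflection requires 2 n t = (m + ½) λ.
λ = 2 n t / (m + ½) = 5061 / (m + ½) nm.
m=6: 779 nm (IR); m=7: 675 nm (visible); m=8: 595 nm (visible); m=9: 533 nm (visible); m=10: 482 nm (visible); m=11: 440 nm (visible); m=12: 405 nm (visible); m=13: 375 nm (UV).

6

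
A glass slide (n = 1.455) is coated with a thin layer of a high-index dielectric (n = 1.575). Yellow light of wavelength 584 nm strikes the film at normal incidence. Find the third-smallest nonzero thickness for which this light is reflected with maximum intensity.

463 nm

Ray reflecting at the top interface goes from n = 1.0 toward n = 1.575: a half-wave phase shift.
Bottom surface (1.575 → 1.455): reflection off a lower-index medium gives no phase shift.
Net: one phase inversion between the two reflected rays.
For strong reflection here: 2 n t = (m + ½) λ.
The third-smallest nonzero thickness corresponds to m = 2: t = (m + ½) λ / (2 n) = 2.50 × 584 / (2 × 1.575) = 463 nm.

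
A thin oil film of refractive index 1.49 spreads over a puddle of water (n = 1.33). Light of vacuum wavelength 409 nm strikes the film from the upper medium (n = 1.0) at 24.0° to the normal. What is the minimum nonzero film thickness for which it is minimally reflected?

143 nm

At the upper boundary (n = 1.0 to n = 1.49) the reflected ray undergoes a half-wave phase shift.
At the lower boundary (n = 1.49 to n = 1.33) the reflected ray undergoes no phase shift.
Net: one phase inversion between the two reflected rays.
So the condition for destructive reflection is 2 n t cos θ_r = m λ.
Snell's law: 1.0 sin 24.0° = 1.49 sin θ_r → sin θ_r = 0.273, cos θ_r = 0.962.
Minimum nonzero at m = 1: t = λ / (2 n cos θ_r) = 409 / (2 × 1.49 × 0.962) = 143 nm.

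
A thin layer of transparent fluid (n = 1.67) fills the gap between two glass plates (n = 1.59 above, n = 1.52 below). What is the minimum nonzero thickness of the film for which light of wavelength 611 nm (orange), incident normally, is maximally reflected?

91.5 nm

Ray reflecting at the top interface goes from n = 1.59 toward n = 1.67: a half-wave phase shift.
Bottom surface (1.67 → 1.52): reflection off a lower-index medium gives no phase shift.
Net: one phase inversion between the two reflected rays.
For strong reflection here: 2 n t = (m + ½) λ.
Minimum at m = 0: t = λ / (4 n) = 611 / (4 × 1.67) = 91.5 nm.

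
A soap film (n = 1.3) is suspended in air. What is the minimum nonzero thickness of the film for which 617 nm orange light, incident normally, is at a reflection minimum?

Top surface (1.0 → 1.3): reflection off a higher-index medium gives a half-wave phase shift.
At the lower boundary (n = 1.3 to n = 1.0) the reflected ray undergoes no phase shift.
Exactly one π shift → a net half-wave offset.
With one net inversion, destructive interference in reflection requires 2 n t = m λ.
Minimum nonzero at m = 1: t = λ / (2 n) = 617 / (2 × 1.3) = 237 nm.

237 nm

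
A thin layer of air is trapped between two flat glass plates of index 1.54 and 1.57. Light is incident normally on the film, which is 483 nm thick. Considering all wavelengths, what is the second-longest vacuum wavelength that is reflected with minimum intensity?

Ray reflecting at the top interface goes from n = 1.54 toward n = 1.0: no phase shift.
At the lower boundary (n = 1.0 to n = 1.57) the reflected ray undergoes a half-wave phase shift.
The two reflections differ by half a wavelength.
With one net inversion, destructive interference in reflection requires 2 n t = m λ.
λ = 2 n t / m. The second-longest wavelength is m = 2: λ = 2 × 1.0 × 483 / 2.00 = 483 nm.

483 nm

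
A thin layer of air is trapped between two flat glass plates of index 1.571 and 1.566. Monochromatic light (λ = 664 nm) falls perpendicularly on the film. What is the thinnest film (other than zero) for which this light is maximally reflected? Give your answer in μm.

Ray reflecting at the top interface goes from n = 1.571 toward n = 1.0: no phase shift.
Bottom surface (1.0 → 1.566): reflection off a higher-index medium gives a half-wave phase shift.
Exactly one π shift → a net half-wave offset.
So the condition for constructive reflection is 2 n t = (m + ½) λ.
Minimum at m = 0: t = λ / (4 n) = 664 / (4 × 1.0) = 166 nm.

0.166 μm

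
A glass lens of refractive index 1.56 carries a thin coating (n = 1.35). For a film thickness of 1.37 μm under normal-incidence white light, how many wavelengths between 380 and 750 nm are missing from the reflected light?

5

Ray reflecting at the top interface goes from n = 1.0 toward n = 1.35: a half-wave phase shift.
Bottom surface (1.35 → 1.56): reflection off a higher-index medium gives a half-wave phase shift.
Zero or two π shifts → no net half-wave offset.
For dark reflection here: 2 n t = (m + ½) λ.
λ = 2 n t / (m + ½) = 3699 / (m + ½) nm.
m=4: 822 nm (IR); m=5: 673 nm (visible); m=6: 569 nm (visible); m=7: 493 nm (visible); m=8: 435 nm (visible); m=9: 389 nm (visible); m=10: 352 nm (UV).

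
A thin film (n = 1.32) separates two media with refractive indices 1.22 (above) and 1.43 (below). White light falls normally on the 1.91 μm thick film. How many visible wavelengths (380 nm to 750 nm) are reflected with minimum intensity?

Ray reflecting at the top interface goes from n = 1.22 toward n = 1.32: a half-wave phase shift.
Ray reflecting at the bottom interface goes from n = 1.32 toward n = 1.43: a half-wave phase shift.
Net: no relative phase inversion (both shifts match).
With no net inversion, destructive interference in reflection requires 2 n t = (m + ½) λ.
λ = 2 n t / (m + ½) = 5042 / (m + ½) nm.
m=6: 776 nm (IR); m=7: 672 nm (visible); m=8: 593 nm (visible); m=9: 531 nm (visible); m=10: 480 nm (visible); m=11: 438 nm (visible); m=12: 403 nm (visible); m=13: 374 nm (UV).

6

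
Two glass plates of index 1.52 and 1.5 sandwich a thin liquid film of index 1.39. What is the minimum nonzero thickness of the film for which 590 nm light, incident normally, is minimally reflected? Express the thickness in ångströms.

2122 Å

At the upper boundary (n = 1.52 to n = 1.39) the reflected ray undergoes no phase shift.
Bottom surface (1.39 → 1.5): reflection off a higher-index medium gives a half-wave phase shift.
The two reflections differ by half a wavelength.
With one net inversion, destructive interference in reflection requires 2 n t = m λ.
Minimum nonzero at m = 1: t = λ / (2 n) = 590 / (2 × 1.39) = 212 nm.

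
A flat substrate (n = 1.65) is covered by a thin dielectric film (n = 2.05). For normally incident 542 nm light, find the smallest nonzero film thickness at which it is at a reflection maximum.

66.1 nm

At the upper boundary (n = 1.0 to n = 2.05) the reflected ray undergoes a half-wave phase shift.
Ray reflecting at the bottom interface goes from n = 2.05 toward n = 1.65: no phase shift.
Exactly one π shift → a net half-wave offset.
For strong reflection here: 2 n t = (m + ½) λ.
Minimum at m = 0: t = λ / (4 n) = 542 / (4 × 2.05) = 66.1 nm.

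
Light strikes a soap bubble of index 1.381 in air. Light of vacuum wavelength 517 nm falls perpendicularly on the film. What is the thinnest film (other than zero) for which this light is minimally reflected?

Top surface (1.0 → 1.381): reflection off a higher-index medium gives a half-wave phase shift.
Bottom surface (1.381 → 1.0): reflection off a lower-index medium gives no phase shift.
Net: one phase inversion between the two reflected rays.
For minimum reflection here: 2 n t = m λ.
Minimum nonzero at m = 1: t = λ / (2 n) = 517 / (2 × 1.381) = 187 nm.

187 nm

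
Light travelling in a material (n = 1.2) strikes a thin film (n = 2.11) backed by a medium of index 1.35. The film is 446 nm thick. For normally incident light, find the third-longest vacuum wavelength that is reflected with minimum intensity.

Ray reflecting at the top interface goes from n = 1.2 toward n = 2.11: a half-wave phase shift.
Bottom surface (2.11 → 1.35): reflection off a lower-index medium gives no phase shift.
The two reflections differ by half a wavelength.
So the condition for destructive reflection is 2 n t = m λ.
λ = 2 n t / m. The third-longest wavelength is m = 3: λ = 2 × 2.11 × 446 / 3.00 = 627 nm.

627 nm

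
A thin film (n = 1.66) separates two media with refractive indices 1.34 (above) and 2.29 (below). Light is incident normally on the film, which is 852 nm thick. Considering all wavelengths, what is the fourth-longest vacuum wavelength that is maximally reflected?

707 nm

Ray reflecting at the top interface goes from n = 1.34 toward n = 1.66: a half-wave phase shift.
Bottom surface (1.66 → 2.29): reflection off a higher-index medium gives a half-wave phase shift.
The two reflections carry the same phase change, so no net offset.
With no net inversion, constructive interference in reflection requires 2 n t = m λ.
λ = 2 n t / m. The fourth-longest wavelength is m = 4: λ = 2 × 1.66 × 852 / 4.00 = 707 nm.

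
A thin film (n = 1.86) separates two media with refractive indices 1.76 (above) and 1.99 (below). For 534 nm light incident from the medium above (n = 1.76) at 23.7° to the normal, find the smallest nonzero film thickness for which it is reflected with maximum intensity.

Top surface (1.76 → 1.86): reflection off a higher-index medium gives a half-wave phase shift.
At the lower boundary (n = 1.86 to n = 1.99) the reflected ray undergoes a half-wave phase shift.
The two reflections carry the same phase change, so no net offset.
So the condition for constructive reflection is 2 n t cos θ_r = m λ.
Snell's law: 1.76 sin 23.7° = 1.86 sin θ_r → sin θ_r = 0.380, cos θ_r = 0.925.
Minimum nonzero at m = 1: t = λ / (2 n cos θ_r) = 534 / (2 × 1.86 × 0.925) = 155 nm.

155 nm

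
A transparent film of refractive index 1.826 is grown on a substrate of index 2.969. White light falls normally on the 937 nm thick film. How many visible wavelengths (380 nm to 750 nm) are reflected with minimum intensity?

4

At the upper boundary (n = 1.0 to n = 1.826) the reflected ray undergoes a half-wave phase shift.
Bottom surface (1.826 → 2.969): reflection off a higher-index medium gives a half-wave phase shift.
Net: no relative phase inversion (both shifts match).
With no net inversion, destructive interference in reflection requires 2 n t = (m + ½) λ.
λ = 2 n t / (m + ½) = 3422 / (m + ½) nm.
m=4: 760 nm (IR); m=5: 622 nm (visible); m=6: 526 nm (visible); m=7: 456 nm (visible); m=8: 403 nm (visible); m=9: 360 nm (UV).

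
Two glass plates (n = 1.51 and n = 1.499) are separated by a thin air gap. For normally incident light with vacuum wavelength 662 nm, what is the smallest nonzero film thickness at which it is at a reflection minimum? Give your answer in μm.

0.331 μm

At the upper boundary (n = 1.51 to n = 1.0) the reflected ray undergoes no phase shift.
Ray reflecting at the bottom interface goes from n = 1.0 toward n = 1.499: a half-wave phase shift.
The two reflections differ by half a wavelength.
So the condition for destructive reflection is 2 n t = m λ.
The smallest nonzero thickness corresponds to m = 1: t = m λ / (2 n) = 1.00 × 662 / (2 × 1.0) = 331 nm.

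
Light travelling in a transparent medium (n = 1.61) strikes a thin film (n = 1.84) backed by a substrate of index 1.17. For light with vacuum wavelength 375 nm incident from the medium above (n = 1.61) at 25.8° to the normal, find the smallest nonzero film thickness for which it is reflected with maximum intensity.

Top surface (1.61 → 1.84): reflection off a higher-index medium gives a half-wave phase shift.
Bottom surface (1.84 → 1.17): reflection off a lower-index medium gives no phase shift.
Net: one phase inversion between the two reflected rays.
So the condition for constructive reflection is 2 n t cos θ_r = (m + ½) λ.
Snell's law: 1.61 sin 25.8° = 1.84 sin θ_r → sin θ_r = 0.381, cos θ_r = 0.925.
Minimum at m = 0: t = λ / (4 n cos θ_r) = 375 / (4 × 1.84 × 0.925) = 55.1 nm.

55.1 nm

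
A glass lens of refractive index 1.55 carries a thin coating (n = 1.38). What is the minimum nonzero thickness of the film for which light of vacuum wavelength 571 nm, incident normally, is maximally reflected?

Top surface (1.0 → 1.38): reflection off a higher-index medium gives a half-wave phase shift.
Ray reflecting at the bottom interface goes from n = 1.38 toward n = 1.55: a half-wave phase shift.
Zero or two π shifts → no net half-wave offset.
For strong reflection here: 2 n t = m λ.
Minimum nonzero at m = 1: t = λ / (2 n) = 571 / (2 × 1.38) = 207 nm.

207 nm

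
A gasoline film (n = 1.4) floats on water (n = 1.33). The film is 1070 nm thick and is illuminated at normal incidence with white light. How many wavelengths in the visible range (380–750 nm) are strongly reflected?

At the upper boundary (n = 1.0 to n = 1.4) the reflected ray undergoes a half-wave phase shift.
Ray reflecting at the bottom interface goes from n = 1.4 toward n = 1.33: no phase shift.
The two reflections differ by half a wavelength.
For strong reflection here: 2 n t = (m + ½) λ.
λ = 2 n t / (m + ½) = 2996 / (m + ½) nm.
m=3: 856 nm (IR); m=4: 666 nm (visible); m=5: 545 nm (visible); m=6: 461 nm (visible); m=7: 399 nm (visible); m=8: 352 nm (UV).

4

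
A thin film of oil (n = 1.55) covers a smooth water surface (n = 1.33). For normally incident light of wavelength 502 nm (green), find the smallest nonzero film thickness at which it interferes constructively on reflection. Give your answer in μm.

0.0810 μm

At the upper boundary (n = 1.0 to n = 1.55) the reflected ray undergoes a half-wave phase shift.
Ray reflecting at the bottom interface goes from n = 1.55 toward n = 1.33: no phase shift.
Net: one phase inversion between the two reflected rays.
For maximum reflection here: 2 n t = (m + ½) λ.
Minimum at m = 0: t = λ / (4 n) = 502 / (4 × 1.55) = 81.0 nm.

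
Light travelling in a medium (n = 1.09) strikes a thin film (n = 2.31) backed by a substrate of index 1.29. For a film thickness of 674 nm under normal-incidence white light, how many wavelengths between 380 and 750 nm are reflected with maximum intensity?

4

Ray reflecting at the top interface goes from n = 1.09 toward n = 2.31: a half-wave phase shift.
At the lower boundary (n = 2.31 to n = 1.29) the reflected ray undergoes no phase shift.
Exactly one π shift → a net half-wave offset.
For bright reflection here: 2 n t = (m + ½) λ.
λ = 2 n t / (m + ½) = 3114 / (m + ½) nm.
m=3: 890 nm (IR); m=4: 692 nm (visible); m=5: 566 nm (visible); m=6: 479 nm (visible); m=7: 415 nm (visible); m=8: 366 nm (UV).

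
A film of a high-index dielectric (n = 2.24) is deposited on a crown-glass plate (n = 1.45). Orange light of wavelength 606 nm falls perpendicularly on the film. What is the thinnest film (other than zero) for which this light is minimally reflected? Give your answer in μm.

0.135 μm

At the upper boundary (n = 1.0 to n = 2.24) the reflected ray undergoes a half-wave phase shift.
At the lower boundary (n = 2.24 to n = 1.45) the reflected ray undergoes no phase shift.
Exactly one π shift → a net half-wave offset.
So the condition for destructive reflection is 2 n t = m λ.
Minimum nonzero at m = 1: t = λ / (2 n) = 606 / (2 × 2.24) = 135 nm.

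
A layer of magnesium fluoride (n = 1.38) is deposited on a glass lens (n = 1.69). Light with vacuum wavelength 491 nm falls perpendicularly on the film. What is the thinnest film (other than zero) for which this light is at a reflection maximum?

178 nm

Ray reflecting at the top interface goes from n = 1.0 toward n = 1.38: a half-wave phase shift.
Ray reflecting at the bottom interface goes from n = 1.38 toward n = 1.69: a half-wave phase shift.
Net: no relative phase inversion (both shifts match).
For maximum reflection here: 2 n t = m λ.
Minimum nonzero at m = 1: t = λ / (2 n) = 491 / (2 × 1.38) = 178 nm.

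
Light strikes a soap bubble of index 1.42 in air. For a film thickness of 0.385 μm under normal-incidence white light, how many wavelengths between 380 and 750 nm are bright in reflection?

Top surface (1.0 → 1.42): reflection off a higher-index medium gives a half-wave phase shift.
Ray reflecting at the bottom interface goes from n = 1.42 toward n = 1.0: no phase shift.
Exactly one π shift → a net half-wave offset.
So the condition for constructive reflection is 2 n t = (m + ½) λ.
λ = 2 n t / (m + ½) = 1093 / (m + ½) nm.
m=0: 2187 nm (IR); m=1: 729 nm (visible); m=2: 437 nm (visible); m=3: 312 nm (UV).

2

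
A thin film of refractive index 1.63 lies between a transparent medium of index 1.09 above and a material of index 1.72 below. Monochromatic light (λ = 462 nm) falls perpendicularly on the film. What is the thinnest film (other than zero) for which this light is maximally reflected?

Ray reflecting at the top interface goes from n = 1.09 toward n = 1.63: a half-wave phase shift.
Bottom surface (1.63 → 1.72): reflection off a higher-index medium gives a half-wave phase shift.
Net: no relative phase inversion (both shifts match).
With no net inversion, constructive interference in reflection requires 2 n t = m λ.
Minimum nonzero at m = 1: t = λ / (2 n) = 462 / (2 × 1.63) = 142 nm.

142 nm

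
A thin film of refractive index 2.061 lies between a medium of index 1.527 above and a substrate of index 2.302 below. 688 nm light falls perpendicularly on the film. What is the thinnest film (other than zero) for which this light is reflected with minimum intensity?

Top surface (1.527 → 2.061): reflection off a higher-index medium gives a half-wave phase shift.
At the lower boundary (n = 2.061 to n = 2.302) the reflected ray undergoes a half-wave phase shift.
Net: no relative phase inversion (both shifts match).
For minimum reflection here: 2 n t = (m + ½) λ.
Minimum at m = 0: t = λ / (4 n) = 688 / (4 × 2.061) = 83.5 nm.

83.5 nm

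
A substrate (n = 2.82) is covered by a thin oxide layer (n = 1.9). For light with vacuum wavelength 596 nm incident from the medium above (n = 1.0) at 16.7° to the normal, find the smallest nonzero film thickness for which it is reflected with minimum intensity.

79.3 nm

Ray reflecting at the top interface goes from n = 1.0 toward n = 1.9: a half-wave phase shift.
At the lower boundary (n = 1.9 to n = 2.82) the reflected ray undergoes a half-wave phase shift.
Zero or two π shifts → no net half-wave offset.
For dark reflection here: 2 n t cos θ_r = (m + ½) λ.
Snell's law: 1.0 sin 16.7° = 1.9 sin θ_r → sin θ_r = 0.151, cos θ_r = 0.988.
Minimum at m = 0: t = λ / (4 n cos θ_r) = 596 / (4 × 1.9 × 0.988) = 79.3 nm.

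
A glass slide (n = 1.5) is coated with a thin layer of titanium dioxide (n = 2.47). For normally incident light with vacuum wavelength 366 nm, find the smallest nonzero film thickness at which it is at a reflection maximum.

37.0 nm

Ray reflecting at the top interface goes from n = 1.0 toward n = 2.47: a half-wave phase shift.
At the lower boundary (n = 2.47 to n = 1.5) the reflected ray undergoes no phase shift.
Net: one phase inversion between the two reflected rays.
For maximum reflection here: 2 n t = (m + ½) λ.
Minimum at m = 0: t = λ / (4 n) = 366 / (4 × 2.47) = 37.0 nm.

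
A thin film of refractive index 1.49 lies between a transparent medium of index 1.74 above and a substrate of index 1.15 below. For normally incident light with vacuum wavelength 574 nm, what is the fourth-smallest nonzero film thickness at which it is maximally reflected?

Ray reflecting at the top interface goes from n = 1.74 toward n = 1.49: no phase shift.
Bottom surface (1.49 → 1.15): reflection off a lower-index medium gives no phase shift.
The two reflections carry the same phase change, so no net offset.
So the condition for constructive reflection is 2 n t = m λ.
The fourth-smallest nonzero thickness corresponds to m = 4: t = m λ / (2 n) = 4.00 × 574 / (2 × 1.49) = 770 nm.

770 nm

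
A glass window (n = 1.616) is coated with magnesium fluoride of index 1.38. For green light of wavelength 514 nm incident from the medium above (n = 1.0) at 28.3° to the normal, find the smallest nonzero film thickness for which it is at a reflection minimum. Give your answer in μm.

Top surface (1.0 → 1.38): reflection off a higher-index medium gives a half-wave phase shift.
Ray reflecting at the bottom interface goes from n = 1.38 toward n = 1.616: a half-wave phase shift.
Net: no relative phase inversion (both shifts match).
For minimum reflection here: 2 n t cos θ_r = (m + ½) λ.
Snell's law: 1.0 sin 28.3° = 1.38 sin θ_r → sin θ_r = 0.344, cos θ_r = 0.939.
Minimum at m = 0: t = λ / (4 n cos θ_r) = 514 / (4 × 1.38 × 0.939) = 99.2 nm.

0.0992 μm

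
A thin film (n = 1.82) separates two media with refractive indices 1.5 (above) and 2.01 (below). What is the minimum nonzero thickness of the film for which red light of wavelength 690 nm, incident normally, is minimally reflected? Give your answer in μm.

0.0948 μm

Top surface (1.5 → 1.82): reflection off a higher-index medium gives a half-wave phase shift.
Bottom surface (1.82 → 2.01): reflection off a higher-index medium gives a half-wave phase shift.
Net: no relative phase inversion (both shifts match).
With no net inversion, destructive interference in reflection requires 2 n t = (m + ½) λ.
Minimum at m = 0: t = λ / (4 n) = 690 / (4 × 1.82) = 94.8 nm.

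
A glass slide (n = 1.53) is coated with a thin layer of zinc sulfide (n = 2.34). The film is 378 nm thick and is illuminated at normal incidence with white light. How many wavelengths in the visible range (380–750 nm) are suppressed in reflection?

At the upper boundary (n = 1.0 to n = 2.34) the reflected ray undergoes a half-wave phase shift.
Bottom surface (2.34 → 1.53): reflection off a lower-index medium gives no phase shift.
Exactly one π shift → a net half-wave offset.
With one net inversion, destructive interference in reflection requires 2 n t = m λ.
λ = 2 n t / m = 1769 / m nm.
m=2: 885 nm (IR); m=3: 590 nm (visible); m=4: 442 nm (visible); m=5: 354 nm (UV).

2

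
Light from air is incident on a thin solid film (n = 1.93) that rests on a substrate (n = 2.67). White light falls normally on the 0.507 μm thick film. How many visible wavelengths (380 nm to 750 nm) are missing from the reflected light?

2

Top surface (1.0 → 1.93): reflection off a higher-index medium gives a half-wave phase shift.
Ray reflecting at the bottom interface goes from n = 1.93 toward n = 2.67: a half-wave phase shift.
Net: no relative phase inversion (both shifts match).
With no net inversion, destructive interference in reflection requires 2 n t = (m + ½) λ.
λ = 2 n t / (m + ½) = 1957 / (m + ½) nm.
m=2: 783 nm (IR); m=3: 559 nm (visible); m=4: 435 nm (visible); m=5: 356 nm (UV).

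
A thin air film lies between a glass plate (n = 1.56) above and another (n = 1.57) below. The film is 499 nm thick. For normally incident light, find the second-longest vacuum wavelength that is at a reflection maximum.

Top surface (1.56 → 1.0): reflection off a lower-index medium gives no phase shift.
Bottom surface (1.0 → 1.57): reflection off a higher-index medium gives a half-wave phase shift.
Exactly one π shift → a net half-wave offset.
For strong reflection here: 2 n t = (m + ½) λ.
λ = 2 n t / (m + ½). The second-longest wavelength is m = 1: λ = 2 × 1.0 × 499 / 1.50 = 665 nm.

665 nm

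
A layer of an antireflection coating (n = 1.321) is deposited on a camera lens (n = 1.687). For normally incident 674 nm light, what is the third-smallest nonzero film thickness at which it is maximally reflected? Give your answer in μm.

At the upper boundary (n = 1.0 to n = 1.321) the reflected ray undergoes a half-wave phase shift.
Ray reflecting at the bottom interface goes from n = 1.321 toward n = 1.687: a half-wave phase shift.
Net: no relative phase inversion (both shifts match).
So the condition for constructive reflection is 2 n t = m λ.
The third-smallest nonzero thickness corresponds to m = 3: t = m λ / (2 n) = 3.00 × 674 / (2 × 1.321) = 765 nm.

0.765 μm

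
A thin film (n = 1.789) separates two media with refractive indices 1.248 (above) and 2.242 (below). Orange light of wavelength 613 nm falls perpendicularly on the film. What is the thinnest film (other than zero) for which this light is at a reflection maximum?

171 nm

Top surface (1.248 → 1.789): reflection off a higher-index medium gives a half-wave phase shift.
At the lower boundary (n = 1.789 to n = 2.242) the reflected ray undergoes a half-wave phase shift.
Net: no relative phase inversion (both shifts match).
With no net inversion, constructive interference in reflection requires 2 n t = m λ.
Minimum nonzero at m = 1: t = λ / (2 n) = 613 / (2 × 1.789) = 171 nm.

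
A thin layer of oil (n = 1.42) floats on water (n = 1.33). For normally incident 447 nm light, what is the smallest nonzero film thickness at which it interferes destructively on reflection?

Ray reflecting at the top interface goes from n = 1.0 toward n = 1.42: a half-wave phase shift.
Bottom surface (1.42 → 1.33): reflection off a lower-index medium gives no phase shift.
The two reflections differ by half a wavelength.
So the condition for destructive reflection is 2 n t = m λ.
The smallest nonzero thickness corresponds to m = 1: t = m λ / (2 n) = 1.00 × 447 / (2 × 1.42) = 157 nm.

157 nm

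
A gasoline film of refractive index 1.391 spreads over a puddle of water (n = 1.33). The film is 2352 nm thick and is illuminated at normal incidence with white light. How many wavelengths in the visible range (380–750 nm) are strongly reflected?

8

Top surface (1.0 → 1.391): reflection off a higher-index medium gives a half-wave phase shift.
Ray reflecting at the bottom interface goes from n = 1.391 toward n = 1.33: no phase shift.
The two reflections differ by half a wavelength.
With one net inversion, constructive interference in reflection requires 2 n t = (m + ½) λ.
λ = 2 n t / (m + ½) = 6543 / (m + ½) nm.
m=8: 770 nm (IR); m=9: 689 nm (visible); m=10: 623 nm (visible); m=11: 569 nm (visible); m=12: 523 nm (visible); m=13: 485 nm (visible); m=14: 451 nm (visible); m=15: 422 nm (visible); m=16: 397 nm (visible); m=17: 374 nm (UV).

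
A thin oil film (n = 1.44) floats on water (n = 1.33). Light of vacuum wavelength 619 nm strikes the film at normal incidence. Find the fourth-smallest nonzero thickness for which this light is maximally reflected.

Ray reflecting at the top interface goes from n = 1.0 toward n = 1.44: a half-wave phase shift.
Ray reflecting at the bottom interface goes from n = 1.44 toward n = 1.33: no phase shift.
Exactly one π shift → a net half-wave offset.
So the condition for constructive reflection is 2 n t = (m + ½) λ.
The fourth-smallest nonzero thickness corresponds to m = 3: t = (m + ½) λ / (2 n) = 3.50 × 619 / (2 × 1.44) = 752 nm.

752 nm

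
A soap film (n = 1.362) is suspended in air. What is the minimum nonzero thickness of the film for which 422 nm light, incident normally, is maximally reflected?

77.5 nm

Ray reflecting at the top interface goes from n = 1.0 toward n = 1.362: a half-wave phase shift.
At the lower boundary (n = 1.362 to n = 1.0) the reflected ray undergoes no phase shift.
The two reflections differ by half a wavelength.
With one net inversion, constructive interference in reflection requires 2 n t = (m + ½) λ.
Minimum at m = 0: t = λ / (4 n) = 422 / (4 × 1.362) = 77.5 nm.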